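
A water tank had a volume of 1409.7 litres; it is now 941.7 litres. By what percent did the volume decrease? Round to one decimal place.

33.2%

Change: 941.7 − 1409.7 = -468.0.
Relative to the original: -468.0 ÷ 1409.7 ≈ -33.2%.
So the volume decreased by 33.2%.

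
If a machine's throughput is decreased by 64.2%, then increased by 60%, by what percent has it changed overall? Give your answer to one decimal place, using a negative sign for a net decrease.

A 64.2% decrease multiplies by 0.358.
Then a 60% increase: 0.358 × 1.6 = 0.5728.
Overall factor 0.5728, i.e. -42.7%.

-42.7%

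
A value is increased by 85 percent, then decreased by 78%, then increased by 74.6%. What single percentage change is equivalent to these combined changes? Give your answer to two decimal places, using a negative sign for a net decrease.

-28.94%

The combined multiplier is 1.85 × 0.22 × 1.746 = 0.710622.
That corresponds to a decrease of 28.94%.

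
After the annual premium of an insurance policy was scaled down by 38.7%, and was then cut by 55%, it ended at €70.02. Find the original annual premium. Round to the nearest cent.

€253.83

Undoing the 55% decrease: €70.02 ÷ 0.45 = €155.6.
Undoing the 38.7% decrease: €155.6 ÷ 0.613 ≈ €253.83.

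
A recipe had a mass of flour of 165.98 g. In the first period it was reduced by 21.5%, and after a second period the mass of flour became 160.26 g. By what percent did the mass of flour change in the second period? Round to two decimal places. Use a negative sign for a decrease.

After the first period: 165.98 × 0.785 = 130.2943.
Second-period multiplier: 160.26 ÷ 130.2943 ≈ 1.229985.
That is a change of 23.00%.

23.00%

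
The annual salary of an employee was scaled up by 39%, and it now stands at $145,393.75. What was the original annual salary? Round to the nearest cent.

The overall multiplier applied was 1.39.
So the original annual salary was $145,393.75 ÷ 1.39 ≈ $104,599.82.

$104,599.82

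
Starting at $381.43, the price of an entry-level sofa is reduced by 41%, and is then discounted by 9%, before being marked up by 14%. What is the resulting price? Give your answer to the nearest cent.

41% decrease: $381.43 × 0.59 = $225.0437.
9% decrease: $225.0437 × 0.91 = $204.789767.
Apply the 14% increase: $204.789767 × 1.14 = $233.46033438 ≈ $233.46.

$233.46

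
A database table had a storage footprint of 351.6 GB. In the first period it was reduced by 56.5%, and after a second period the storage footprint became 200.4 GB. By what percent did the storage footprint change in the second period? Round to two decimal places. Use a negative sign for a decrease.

After the first period: 351.6 × 0.435 = 152.946.
Second-period multiplier: 200.4 ÷ 152.946 ≈ 1.310266.
That is a change of 31.03%.

31.03%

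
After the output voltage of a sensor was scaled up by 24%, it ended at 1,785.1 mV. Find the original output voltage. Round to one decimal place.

The overall multiplier applied was 1.24.
So the original output voltage was 1,785.1 ÷ 1.24 ≈ 1,439.6 mV.

1,439.6 mV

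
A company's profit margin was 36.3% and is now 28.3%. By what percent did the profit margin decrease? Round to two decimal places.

The change is 28.3 − 36.3 = -8.0 percentage points.
Relative to the original 36.3%, that is -8.0 ÷ 36.3 ≈ -22.04%.
So the profit margin fell by 22.04%.

22.04%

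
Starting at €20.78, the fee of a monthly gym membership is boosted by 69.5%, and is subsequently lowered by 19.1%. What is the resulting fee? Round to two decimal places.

After the 69.5% increase: €20.78 × 1.695 = €35.2221.
After the 19.1% decrease: €35.2221 × 0.809 = €28.4946789 ≈ €28.49.

€28.49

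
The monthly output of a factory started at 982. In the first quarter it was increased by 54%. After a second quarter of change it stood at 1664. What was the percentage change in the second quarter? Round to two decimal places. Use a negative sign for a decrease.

After the first quarter: 982 × 1.54 = 1512.28.
Second-quarter multiplier: 1664 ÷ 1512.28 ≈ 1.100325.
That is a change of 10.03%.

10.03%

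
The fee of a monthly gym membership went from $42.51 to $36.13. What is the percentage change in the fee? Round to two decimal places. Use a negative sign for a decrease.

-15.01%

Change: $36.13 − $42.51 = -$6.38.
Relative to the original: -$6.38 ÷ $42.51 ≈ -15.01%.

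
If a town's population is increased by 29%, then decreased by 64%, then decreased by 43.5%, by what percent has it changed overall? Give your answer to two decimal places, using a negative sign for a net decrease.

-73.76%

The combined multiplier is 1.29 × 0.36 × 0.565 = 0.262386.
That corresponds to a decrease of 73.76%.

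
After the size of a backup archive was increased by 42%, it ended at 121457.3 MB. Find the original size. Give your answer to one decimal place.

85533.3 MB

The overall multiplier applied was 1.42.
So the original size was 121457.3 ÷ 1.42 ≈ 85533.3 MB.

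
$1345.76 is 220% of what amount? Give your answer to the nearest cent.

$611.71

$1345.76 ÷ 2.2 ≈ $611.71.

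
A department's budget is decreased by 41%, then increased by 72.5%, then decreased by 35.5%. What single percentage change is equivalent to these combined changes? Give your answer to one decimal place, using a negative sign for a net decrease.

-34.4%

A 41% decrease multiplies by 0.59.
Then a 72.5% increase: 0.59 × 1.725 = 1.01775.
Then a 35.5% decrease: 1.01775 × 0.645 = 0.65644875.
Overall factor 0.65644875, i.e. -34.4%.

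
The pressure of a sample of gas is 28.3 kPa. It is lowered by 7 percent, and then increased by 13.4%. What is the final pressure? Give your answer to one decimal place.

29.8 kPa

Each change multiplies by a factor: 0.93 × 1.134 = 1.05462.
28.3 × 1.05462 = 29.845746 ≈ 29.8.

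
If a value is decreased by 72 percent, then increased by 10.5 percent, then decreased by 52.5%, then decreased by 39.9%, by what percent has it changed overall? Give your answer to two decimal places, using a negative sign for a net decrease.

-91.17%

The combined multiplier is 0.28 × 1.105 × 0.475 × 0.601 = 0.088325965.
That corresponds to a decrease of 91.17%.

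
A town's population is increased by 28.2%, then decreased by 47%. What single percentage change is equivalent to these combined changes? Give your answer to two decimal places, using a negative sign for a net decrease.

A 28.2% increase multiplies by 1.282.
Then a 47% decrease: 1.282 × 0.53 = 0.67946.
Overall factor 0.67946, i.e. -32.05%.

-32.05%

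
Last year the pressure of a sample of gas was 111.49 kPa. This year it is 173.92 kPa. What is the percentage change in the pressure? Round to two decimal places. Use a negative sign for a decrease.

56.00%

Change: 173.92 − 111.49 = 62.43.
Relative to the original: 62.43 ÷ 111.49 ≈ 56.00%.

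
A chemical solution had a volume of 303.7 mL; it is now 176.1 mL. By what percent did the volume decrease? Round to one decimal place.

Change: 176.1 − 303.7 = -127.6.
Relative to the original: -127.6 ÷ 303.7 ≈ -42.0%.
So the volume decreased by 42.0%.

42.0%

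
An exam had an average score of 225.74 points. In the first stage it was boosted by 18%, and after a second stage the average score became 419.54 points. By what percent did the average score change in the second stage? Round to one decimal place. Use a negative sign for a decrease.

57.5%

After the first stage: 225.74 × 1.18 = 266.3732.
Second-stage multiplier: 419.54 ÷ 266.3732 ≈ 1.57501.
That is a change of 57.5%.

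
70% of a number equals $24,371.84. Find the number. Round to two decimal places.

$24,371.84 ÷ 0.7 ≈ $34,816.91.

$34,816.91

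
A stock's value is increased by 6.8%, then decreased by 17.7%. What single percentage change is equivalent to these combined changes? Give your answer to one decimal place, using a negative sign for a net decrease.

-12.1%

A 6.8% increase multiplies by 1.068.
Then a 17.7% decrease: 1.068 × 0.823 = 0.878964.
Overall factor 0.878964, i.e. -12.1%.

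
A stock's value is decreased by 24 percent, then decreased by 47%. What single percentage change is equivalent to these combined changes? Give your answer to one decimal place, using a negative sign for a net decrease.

-59.7%

A 24% decrease multiplies by 0.76.
Then a 47% decrease: 0.76 × 0.53 = 0.4028.
Overall factor 0.4028, i.e. -59.7%.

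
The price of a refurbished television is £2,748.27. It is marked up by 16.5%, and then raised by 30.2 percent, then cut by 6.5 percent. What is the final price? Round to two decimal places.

£3,897.70

Apply the 16.5% increase: £2,748.27 × 1.165 = £3201.73455.
Apply the 30.2% increase: £3201.73455 × 1.302 = £4168.6583841.
After the 6.5% decrease: £4168.6583841 × 0.935 = £3897.6955891335 ≈ £3,897.70.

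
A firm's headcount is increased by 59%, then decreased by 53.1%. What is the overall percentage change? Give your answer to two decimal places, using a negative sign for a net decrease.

-25.43%

A 59% increase multiplies by 1.59.
Then a 53.1% decrease: 1.59 × 0.469 = 0.74571.
Overall factor 0.74571, i.e. -25.43%.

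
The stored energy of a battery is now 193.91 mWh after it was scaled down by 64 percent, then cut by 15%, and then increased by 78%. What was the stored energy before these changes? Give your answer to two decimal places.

The overall multiplier applied was 0.36 × 0.85 × 1.78 = 0.54468.
So the original stored energy was 193.91 ÷ 0.54468 ≈ 356.01 mWh.

356.01 mWh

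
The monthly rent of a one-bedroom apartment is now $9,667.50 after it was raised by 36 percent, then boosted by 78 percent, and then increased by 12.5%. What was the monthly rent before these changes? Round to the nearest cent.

$3,549.79

Undoing the 12.5% increase: $9,667.50 ÷ 1.125 ≈ $8593.333333.
Undoing the 78% increase: $8593.333333 ÷ 1.78 ≈ $4827.715356.
Undoing the 36% increase: $4827.715356 ÷ 1.36 ≈ $3,549.79.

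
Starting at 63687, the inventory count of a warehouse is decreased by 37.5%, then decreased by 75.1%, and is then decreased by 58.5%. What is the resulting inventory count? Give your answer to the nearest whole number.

After the 37.5% decrease: 63687 × 0.625 = 39804.375.
Apply the 75.1% decrease: 39804.375 × 0.249 = 9911.289375.
58.5% decrease: 9911.289375 × 0.415 = 4113.185090625 ≈ 4113.

4113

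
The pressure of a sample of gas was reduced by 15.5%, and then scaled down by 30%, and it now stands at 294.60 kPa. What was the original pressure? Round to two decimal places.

498.06 kPa

The overall multiplier applied was 0.845 × 0.7 = 0.5915.
So the original pressure was 294.60 ÷ 0.5915 ≈ 498.06 kPa.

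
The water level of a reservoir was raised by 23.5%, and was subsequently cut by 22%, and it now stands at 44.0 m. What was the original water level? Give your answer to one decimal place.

45.7 m

Undoing the 22% decrease: 44.0 ÷ 0.78 ≈ 56.410256.
Undoing the 23.5% increase: 56.410256 ÷ 1.235 ≈ 45.7 m.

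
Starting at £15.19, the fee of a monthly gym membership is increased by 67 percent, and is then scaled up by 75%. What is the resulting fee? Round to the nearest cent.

£44.39

Each change multiplies by a factor: 1.67 × 1.75 = 2.9225.
£15.19 × 2.9225 = £44.392775 ≈ £44.39.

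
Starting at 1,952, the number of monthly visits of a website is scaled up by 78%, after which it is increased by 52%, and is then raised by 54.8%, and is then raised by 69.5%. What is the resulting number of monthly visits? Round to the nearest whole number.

Apply the 78% increase: 1,952 × 1.78 = 3474.56.
Apply the 52% increase: 3474.56 × 1.52 = 5281.3312.
After the 54.8% increase: 5281.3312 × 1.548 = 8175.5006976.
After the 69.5% increase: 8175.5006976 × 1.695 = 13857.473682432 ≈ 13,857.

13,857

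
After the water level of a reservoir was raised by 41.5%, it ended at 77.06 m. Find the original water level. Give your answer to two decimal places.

The overall multiplier applied was 1.415.
So the original water level was 77.06 ÷ 1.415 ≈ 54.46 m.

54.46 m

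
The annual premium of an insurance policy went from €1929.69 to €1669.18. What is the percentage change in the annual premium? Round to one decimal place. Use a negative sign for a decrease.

Change: €1669.18 − €1929.69 = -€260.51.
Relative to the original: -€260.51 ÷ €1929.69 ≈ -13.5%.

-13.5%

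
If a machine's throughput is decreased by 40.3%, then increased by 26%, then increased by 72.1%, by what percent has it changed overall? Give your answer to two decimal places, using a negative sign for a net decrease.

29.46%

The combined multiplier is 0.597 × 1.26 × 1.721 = 1.29457062.
That corresponds to an increase of 29.46%.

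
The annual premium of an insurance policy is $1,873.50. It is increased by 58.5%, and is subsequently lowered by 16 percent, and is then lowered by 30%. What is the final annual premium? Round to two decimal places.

$1,746.06

After the 58.5% increase: $1,873.50 × 1.585 = $2969.4975.
Apply the 16% decrease: $2969.4975 × 0.84 = $2494.3779.
After the 30% decrease: $2494.3779 × 0.7 = $1746.06453 ≈ $1,746.06.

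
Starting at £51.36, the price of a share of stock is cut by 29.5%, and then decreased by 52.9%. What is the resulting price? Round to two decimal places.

29.5% decrease: £51.36 × 0.705 = £36.2088.
Apply the 52.9% decrease: £36.2088 × 0.471 = £17.0543448 ≈ £17.05.

£17.05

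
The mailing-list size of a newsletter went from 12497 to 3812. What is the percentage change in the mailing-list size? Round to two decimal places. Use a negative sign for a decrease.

Change: 3812 − 12497 = -8685.
Relative to the original: -8685 ÷ 12497 ≈ -69.50%.

-69.50%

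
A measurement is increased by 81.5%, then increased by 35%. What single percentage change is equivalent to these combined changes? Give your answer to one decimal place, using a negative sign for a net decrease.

145.0%

An 81.5% increase multiplies by 1.815.
Then a 35% increase: 1.815 × 1.35 = 2.45025.
Overall factor 2.45025, i.e. 145.0%.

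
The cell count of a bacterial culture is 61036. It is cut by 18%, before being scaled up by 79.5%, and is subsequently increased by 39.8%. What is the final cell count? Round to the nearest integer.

125595

After the 18% decrease: 61036 × 0.82 = 50049.52.
Apply the 79.5% increase: 50049.52 × 1.795 = 89838.8884.
Apply the 39.8% increase: 89838.8884 × 1.398 = 125594.7659832 ≈ 125595.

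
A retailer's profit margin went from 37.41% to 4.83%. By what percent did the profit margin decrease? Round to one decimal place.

87.1%

The change is 4.83 − 37.41 = -32.58 percentage points.
Relative to the original 37.41%, that is -32.58 ÷ 37.41 ≈ -87.1%.
So the profit margin fell by 87.1%.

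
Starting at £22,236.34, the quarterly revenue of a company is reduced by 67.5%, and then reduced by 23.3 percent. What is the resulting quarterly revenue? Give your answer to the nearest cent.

£5,542.96

After the 67.5% decrease: £22,236.34 × 0.325 = £7226.8105.
After the 23.3% decrease: £7226.8105 × 0.767 = £5542.9636535 ≈ £5,542.96.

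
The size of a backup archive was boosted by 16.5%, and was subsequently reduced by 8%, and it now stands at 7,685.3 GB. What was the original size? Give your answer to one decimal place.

Undoing the 8% decrease: 7,685.3 ÷ 0.92 ≈ 8353.586957.
Undoing the 16.5% increase: 8353.586957 ÷ 1.165 ≈ 7,170.5 GB.

7,170.5 GB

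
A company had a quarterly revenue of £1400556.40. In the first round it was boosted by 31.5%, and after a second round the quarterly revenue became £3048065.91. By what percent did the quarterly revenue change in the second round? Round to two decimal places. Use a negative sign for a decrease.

After the first round: £1400556.40 × 1.315 = £1841731.666.
Second-round multiplier: £3048065.91 ÷ £1841731.666 ≈ 1.655.
That is a change of 65.50%.

65.50%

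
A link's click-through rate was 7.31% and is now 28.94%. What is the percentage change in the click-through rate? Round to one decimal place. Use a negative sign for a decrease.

295.9%

The change is 28.94 − 7.31 = 21.63 percentage points.
Relative to the original 7.31%, that is 21.63 ÷ 7.31 ≈ 295.9%.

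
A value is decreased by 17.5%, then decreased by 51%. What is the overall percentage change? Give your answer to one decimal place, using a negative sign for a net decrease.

A 17.5% decrease multiplies by 0.825.
Then a 51% decrease: 0.825 × 0.49 = 0.40425.
Overall factor 0.40425, i.e. -59.6%.

-59.6%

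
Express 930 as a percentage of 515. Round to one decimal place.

180.6%

930 ÷ 515 ≈ 180.6%.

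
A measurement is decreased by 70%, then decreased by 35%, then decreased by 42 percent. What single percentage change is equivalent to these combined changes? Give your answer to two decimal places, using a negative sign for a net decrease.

A 70% decrease multiplies by 0.3.
Then a 35% decrease: 0.3 × 0.65 = 0.195.
Then a 42% decrease: 0.195 × 0.58 = 0.1131.
Overall factor 0.1131, i.e. -88.69%.

-88.69%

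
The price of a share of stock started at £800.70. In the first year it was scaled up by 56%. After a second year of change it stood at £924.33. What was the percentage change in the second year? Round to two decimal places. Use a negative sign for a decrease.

-26.00%

After the first year: £800.70 × 1.56 = £1249.092.
Second-year multiplier: £924.33 ÷ £1249.092 ≈ 0.740002.
That is a change of -26.00%.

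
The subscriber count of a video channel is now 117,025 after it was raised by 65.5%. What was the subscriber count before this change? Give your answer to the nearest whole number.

70,710

The overall multiplier applied was 1.655.
So the original subscriber count was 117,025 ÷ 1.655 ≈ 70,710.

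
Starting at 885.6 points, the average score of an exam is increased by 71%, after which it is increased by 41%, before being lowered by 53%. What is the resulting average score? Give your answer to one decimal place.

1003.6 points

71% increase: 885.6 × 1.71 = 1514.376.
41% increase: 1514.376 × 1.41 = 2135.27016.
After the 53% decrease: 2135.27016 × 0.47 = 1003.5769752 ≈ 1003.6.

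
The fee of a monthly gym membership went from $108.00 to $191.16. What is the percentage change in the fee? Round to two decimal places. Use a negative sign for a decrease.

Change: $191.16 − $108.00 = $83.16.
Relative to the original: $83.16 ÷ $108.00 = 77.00%.

77.00%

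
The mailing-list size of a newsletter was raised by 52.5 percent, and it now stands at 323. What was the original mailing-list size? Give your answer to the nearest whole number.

212

The overall multiplier applied was 1.525.
So the original mailing-list size was 323 ÷ 1.525 ≈ 212.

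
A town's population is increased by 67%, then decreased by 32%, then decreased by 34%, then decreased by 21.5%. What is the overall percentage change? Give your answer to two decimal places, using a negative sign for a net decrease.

-41.16%

The combined multiplier is 1.67 × 0.68 × 0.66 × 0.785 = 0.58835436.
That corresponds to a decrease of 41.16%.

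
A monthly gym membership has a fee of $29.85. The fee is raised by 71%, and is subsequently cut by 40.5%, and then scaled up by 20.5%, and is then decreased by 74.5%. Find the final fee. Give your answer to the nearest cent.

Each change multiplies by a factor: 1.71 × 0.595 × 1.205 × 0.255 = 0.31263694875.
$29.85 × 0.31263694875 = $9.3322129201875 ≈ $9.33.

$9.33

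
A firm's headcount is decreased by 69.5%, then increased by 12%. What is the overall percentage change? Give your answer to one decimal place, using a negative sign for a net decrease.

The combined multiplier is 0.305 × 1.12 = 0.3416.
That corresponds to a decrease of 65.8%.

-65.8%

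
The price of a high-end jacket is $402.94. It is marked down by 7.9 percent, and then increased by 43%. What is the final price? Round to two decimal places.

$530.68

Apply the 7.9% decrease: $402.94 × 0.921 = $371.10774.
Apply the 43% increase: $371.10774 × 1.43 = $530.6840682 ≈ $530.68.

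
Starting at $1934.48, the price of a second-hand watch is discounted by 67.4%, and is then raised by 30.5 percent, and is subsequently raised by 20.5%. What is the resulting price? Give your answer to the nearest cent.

$991.70

Each change multiplies by a factor: 0.326 × 1.305 × 1.205 = 0.51264315.
$1934.48 × 0.51264315 = $991.697920812 ≈ $991.70.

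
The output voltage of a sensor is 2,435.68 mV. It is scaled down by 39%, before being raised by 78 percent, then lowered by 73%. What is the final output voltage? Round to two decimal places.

714.06 mV

Each change multiplies by a factor: 0.61 × 1.78 × 0.27 = 0.293166.
2,435.68 × 0.293166 = 714.05856288 ≈ 714.06.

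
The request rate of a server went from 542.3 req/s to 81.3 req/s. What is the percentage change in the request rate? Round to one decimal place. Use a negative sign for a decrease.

Change: 81.3 − 542.3 = -461.0.
Relative to the original: -461.0 ÷ 542.3 ≈ -85.0%.

-85.0%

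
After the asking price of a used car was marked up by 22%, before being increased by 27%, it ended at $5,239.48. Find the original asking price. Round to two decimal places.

Undoing the 27% increase: $5,239.48 ÷ 1.27 ≈ $4125.574803.
Undoing the 22% increase: $4125.574803 ÷ 1.22 ≈ $3,381.62.

$3,381.62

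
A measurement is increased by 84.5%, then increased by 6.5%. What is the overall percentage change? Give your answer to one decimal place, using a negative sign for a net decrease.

The combined multiplier is 1.845 × 1.065 = 1.964925.
That corresponds to an increase of 96.5%.

96.5%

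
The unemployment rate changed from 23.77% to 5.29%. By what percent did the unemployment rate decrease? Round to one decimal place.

77.7%

The change is 5.29 − 23.77 = -18.48 percentage points.
Relative to the original 23.77%, that is -18.48 ÷ 23.77 ≈ -77.7%.
So the unemployment rate fell by 77.7%.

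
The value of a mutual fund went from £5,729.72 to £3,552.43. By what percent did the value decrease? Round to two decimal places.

38.00%

Change: £3,552.43 − £5,729.72 = -£2,177.29.
Relative to the original: -£2,177.29 ÷ £5,729.72 ≈ -38.00%.
So the value decreased by 38.00%.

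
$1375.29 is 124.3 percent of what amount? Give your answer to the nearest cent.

$1106.43

$1375.29 ÷ 1.243 ≈ $1106.43.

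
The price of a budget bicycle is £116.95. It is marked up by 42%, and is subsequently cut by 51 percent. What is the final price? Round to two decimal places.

£81.37

Apply the 42% increase: £116.95 × 1.42 = £166.069.
Apply the 51% decrease: £166.069 × 0.49 = £81.37381 ≈ £81.37.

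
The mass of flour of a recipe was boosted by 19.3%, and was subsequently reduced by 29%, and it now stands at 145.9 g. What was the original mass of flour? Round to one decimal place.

The overall multiplier applied was 1.193 × 0.71 = 0.84703.
So the original mass of flour was 145.9 ÷ 0.84703 ≈ 172.2 g.

172.2 g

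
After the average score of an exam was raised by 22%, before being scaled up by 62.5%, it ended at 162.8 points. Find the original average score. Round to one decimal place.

82.1 points

Undoing the 62.5% increase: 162.8 ÷ 1.625 ≈ 100.184615.
Undoing the 22% increase: 100.184615 ÷ 1.22 ≈ 82.1 points.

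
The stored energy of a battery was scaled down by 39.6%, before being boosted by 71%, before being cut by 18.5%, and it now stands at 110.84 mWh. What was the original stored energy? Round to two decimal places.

131.68 mWh

Undoing the 18.5% decrease: 110.84 ÷ 0.815 = 136.
Undoing the 71% increase: 136 ÷ 1.71 ≈ 79.532164.
Undoing the 39.6% decrease: 79.532164 ÷ 0.604 ≈ 131.68 mWh.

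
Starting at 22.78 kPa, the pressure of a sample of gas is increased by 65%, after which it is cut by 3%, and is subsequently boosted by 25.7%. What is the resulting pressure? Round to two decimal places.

45.83 kPa

Apply the 65% increase: 22.78 × 1.65 = 37.587.
After the 3% decrease: 37.587 × 0.97 = 36.45939.
Apply the 25.7% increase: 36.45939 × 1.257 = 45.82945323 ≈ 45.83.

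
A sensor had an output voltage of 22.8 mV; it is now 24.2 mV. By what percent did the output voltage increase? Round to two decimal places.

Change: 24.2 − 22.8 = 1.4.
Relative to the original: 1.4 ÷ 22.8 ≈ 6.14%.
So the output voltage increased by 6.14%.

6.14%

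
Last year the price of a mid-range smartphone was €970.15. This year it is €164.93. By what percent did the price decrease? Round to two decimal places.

83.00%

Change: €164.93 − €970.15 = -€805.22.
Relative to the original: -€805.22 ÷ €970.15 ≈ -83.00%.
So the price decreased by 83.00%.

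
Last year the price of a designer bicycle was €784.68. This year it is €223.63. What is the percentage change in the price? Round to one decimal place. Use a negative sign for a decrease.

Change: €223.63 − €784.68 = -€561.05.
Relative to the original: -€561.05 ÷ €784.68 ≈ -71.5%.

-71.5%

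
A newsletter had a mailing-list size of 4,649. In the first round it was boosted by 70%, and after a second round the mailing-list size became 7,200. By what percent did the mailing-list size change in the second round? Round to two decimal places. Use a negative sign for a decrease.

After the first round: 4,649 × 1.7 = 7903.3.
Second-round multiplier: 7,200 ÷ 7903.3 ≈ 0.911012.
That is a change of -8.90%.

-8.90%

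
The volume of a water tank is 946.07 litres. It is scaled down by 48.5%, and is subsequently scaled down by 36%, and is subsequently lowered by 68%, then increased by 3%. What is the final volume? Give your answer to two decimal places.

Each change multiplies by a factor: 0.515 × 0.64 × 0.32 × 1.03 = 0.10863616.
946.07 × 0.10863616 = 102.7774118912 ≈ 102.78.

102.78 litres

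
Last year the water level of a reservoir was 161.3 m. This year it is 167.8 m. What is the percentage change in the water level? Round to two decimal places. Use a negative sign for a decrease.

4.03%

Change: 167.8 − 161.3 = 6.5.
Relative to the original: 6.5 ÷ 161.3 ≈ 4.03%.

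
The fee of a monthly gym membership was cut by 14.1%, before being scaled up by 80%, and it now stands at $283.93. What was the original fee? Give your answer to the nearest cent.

$183.63

The overall multiplier applied was 0.859 × 1.8 = 1.5462.
So the original fee was $283.93 ÷ 1.5462 ≈ $183.63.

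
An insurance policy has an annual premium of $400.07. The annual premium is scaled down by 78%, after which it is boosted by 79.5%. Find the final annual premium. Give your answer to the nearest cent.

$157.99

After the 78% decrease: $400.07 × 0.22 = $88.0154.
79.5% increase: $88.0154 × 1.795 = $157.987643 ≈ $157.99.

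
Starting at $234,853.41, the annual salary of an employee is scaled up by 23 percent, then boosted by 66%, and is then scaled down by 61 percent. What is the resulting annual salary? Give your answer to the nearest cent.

$187,014.24

Apply the 23% increase: $234,853.41 × 1.23 = $288869.6943.
After the 66% increase: $288869.6943 × 1.66 = $479523.692538.
61% decrease: $479523.692538 × 0.39 = $187014.24008982 ≈ $187,014.24.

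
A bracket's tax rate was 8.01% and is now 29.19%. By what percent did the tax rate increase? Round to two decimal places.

264.42%

The change is 29.19 − 8.01 = 21.18 percentage points.
Relative to the original 8.01%, that is 21.18 ÷ 8.01 ≈ 264.42%.
So the tax rate rose by 264.42%.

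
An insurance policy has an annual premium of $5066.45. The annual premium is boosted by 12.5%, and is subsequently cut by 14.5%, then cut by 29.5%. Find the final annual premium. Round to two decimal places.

$3435.67

Each change multiplies by a factor: 1.125 × 0.855 × 0.705 = 0.678121875.
$5066.45 × 0.678121875 = $3435.67057359375 ≈ $3435.67.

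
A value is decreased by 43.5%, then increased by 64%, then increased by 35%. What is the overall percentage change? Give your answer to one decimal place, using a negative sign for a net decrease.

A 43.5% decrease multiplies by 0.565.
Then a 64% increase: 0.565 × 1.64 = 0.9266.
Then a 35% increase: 0.9266 × 1.35 = 1.25091.
Overall factor 1.25091, i.e. 25.1%.

25.1%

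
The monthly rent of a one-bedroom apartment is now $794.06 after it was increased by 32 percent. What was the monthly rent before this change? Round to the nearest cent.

The overall multiplier applied was 1.32.
So the original monthly rent was $794.06 ÷ 1.32 ≈ $601.56.

$601.56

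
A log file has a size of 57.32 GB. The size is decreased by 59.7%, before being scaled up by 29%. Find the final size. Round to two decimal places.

29.80 GB

Each change multiplies by a factor: 0.403 × 1.29 = 0.51987.
57.32 × 0.51987 = 29.7989484 ≈ 29.80.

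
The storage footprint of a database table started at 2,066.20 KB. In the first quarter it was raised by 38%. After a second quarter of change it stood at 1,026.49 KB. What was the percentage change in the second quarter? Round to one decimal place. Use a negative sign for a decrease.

-64.0%

After the first quarter: 2,066.20 × 1.38 = 2851.356.
Second-quarter multiplier: 1,026.49 ÷ 2851.356 ≈ 0.36.
That is a change of -64.0%.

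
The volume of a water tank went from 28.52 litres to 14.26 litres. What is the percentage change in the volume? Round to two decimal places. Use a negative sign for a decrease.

-50.00%

Change: 14.26 − 28.52 = -14.26.
Relative to the original: -14.26 ÷ 28.52 = -50.00%.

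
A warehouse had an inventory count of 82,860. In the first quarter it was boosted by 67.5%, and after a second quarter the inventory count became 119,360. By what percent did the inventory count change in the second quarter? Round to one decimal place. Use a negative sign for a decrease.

After the first quarter: 82,860 × 1.675 = 138790.5.
Second-quarter multiplier: 119,360 ÷ 138790.5 ≈ 0.86.
That is a change of -14.0%.

-14.0%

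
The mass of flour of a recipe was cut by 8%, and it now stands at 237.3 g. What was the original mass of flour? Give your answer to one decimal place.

The overall multiplier applied was 0.92.
So the original mass of flour was 237.3 ÷ 0.92 ≈ 257.9 g.

257.9 g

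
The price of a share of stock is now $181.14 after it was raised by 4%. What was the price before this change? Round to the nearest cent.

$174.17

The overall multiplier applied was 1.04.
So the original price was $181.14 ÷ 1.04 ≈ $174.17.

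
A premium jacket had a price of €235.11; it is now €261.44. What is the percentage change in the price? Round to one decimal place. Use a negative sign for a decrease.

11.2%

Change: €261.44 − €235.11 = €26.33.
Relative to the original: €26.33 ÷ €235.11 ≈ 11.2%.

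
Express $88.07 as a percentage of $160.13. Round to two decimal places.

$88.07 ÷ $160.13 ≈ 55.00%.

55.00%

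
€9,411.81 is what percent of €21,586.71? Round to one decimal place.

€9,411.81 ÷ €21,586.71 ≈ 43.6%.

43.6%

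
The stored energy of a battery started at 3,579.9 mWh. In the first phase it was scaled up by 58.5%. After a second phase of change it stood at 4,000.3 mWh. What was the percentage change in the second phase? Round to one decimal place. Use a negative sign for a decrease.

After the first phase: 3,579.9 × 1.585 = 5674.1415.
Second-phase multiplier: 4,000.3 ÷ 5674.1415 ≈ 0.70501.
That is a change of -29.5%.

-29.5%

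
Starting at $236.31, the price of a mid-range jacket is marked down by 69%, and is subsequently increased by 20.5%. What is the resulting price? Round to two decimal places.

Apply the 69% decrease: $236.31 × 0.31 = $73.2561.
20.5% increase: $73.2561 × 1.205 = $88.2736005 ≈ $88.27.

$88.27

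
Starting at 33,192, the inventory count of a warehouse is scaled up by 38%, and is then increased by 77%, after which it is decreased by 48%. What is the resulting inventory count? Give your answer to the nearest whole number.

Each change multiplies by a factor: 1.38 × 1.77 × 0.52 = 1.270152.
33,192 × 1.270152 = 42158.885184 ≈ 42,159.

42,159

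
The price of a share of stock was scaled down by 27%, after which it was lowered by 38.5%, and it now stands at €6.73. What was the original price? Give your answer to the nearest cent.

The overall multiplier applied was 0.73 × 0.615 = 0.44895.
So the original price was €6.73 ÷ 0.44895 ≈ €14.99.

€14.99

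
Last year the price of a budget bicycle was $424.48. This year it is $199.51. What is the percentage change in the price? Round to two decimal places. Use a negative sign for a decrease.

Change: $199.51 − $424.48 = -$224.97.
Relative to the original: -$224.97 ÷ $424.48 ≈ -53.00%.

-53.00%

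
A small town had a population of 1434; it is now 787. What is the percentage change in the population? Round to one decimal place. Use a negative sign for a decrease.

Change: 787 − 1434 = -647.
Relative to the original: -647 ÷ 1434 ≈ -45.1%.

-45.1%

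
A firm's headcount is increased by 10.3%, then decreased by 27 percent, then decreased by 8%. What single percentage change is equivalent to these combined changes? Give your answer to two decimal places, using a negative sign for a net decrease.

-25.92%

The combined multiplier is 1.103 × 0.73 × 0.92 = 0.7407748.
That corresponds to a decrease of 25.92%.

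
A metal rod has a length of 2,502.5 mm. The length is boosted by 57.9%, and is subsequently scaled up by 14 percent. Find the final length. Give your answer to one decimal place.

4,504.7 mm

Apply the 57.9% increase: 2,502.5 × 1.579 = 3951.4475.
14% increase: 3951.4475 × 1.14 = 4504.65015 ≈ 4,504.7.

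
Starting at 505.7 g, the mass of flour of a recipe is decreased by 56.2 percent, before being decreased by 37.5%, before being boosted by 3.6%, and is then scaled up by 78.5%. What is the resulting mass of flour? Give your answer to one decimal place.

56.2% decrease: 505.7 × 0.438 = 221.4966.
Apply the 37.5% decrease: 221.4966 × 0.625 = 138.435375.
3.6% increase: 138.435375 × 1.036 = 143.4190485.
Apply the 78.5% increase: 143.4190485 × 1.785 = 256.0030015725 ≈ 256.0.

256.0 g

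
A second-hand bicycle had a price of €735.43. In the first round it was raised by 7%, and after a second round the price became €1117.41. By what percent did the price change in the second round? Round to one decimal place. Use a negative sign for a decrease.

After the first round: €735.43 × 1.07 = €786.9101.
Second-round multiplier: €1117.41 ÷ €786.9101 ≈ 1.42.
That is a change of 42.0%.

42.0%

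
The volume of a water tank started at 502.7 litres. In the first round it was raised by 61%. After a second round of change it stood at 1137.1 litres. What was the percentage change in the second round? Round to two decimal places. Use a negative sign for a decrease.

After the first round: 502.7 × 1.61 = 809.347.
Second-round multiplier: 1137.1 ÷ 809.347 ≈ 1.40496.
That is a change of 40.50%.

40.50%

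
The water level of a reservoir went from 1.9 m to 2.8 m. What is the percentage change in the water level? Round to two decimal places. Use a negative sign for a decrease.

Change: 2.8 − 1.9 = 0.9.
Relative to the original: 0.9 ÷ 1.9 ≈ 47.37%.

47.37%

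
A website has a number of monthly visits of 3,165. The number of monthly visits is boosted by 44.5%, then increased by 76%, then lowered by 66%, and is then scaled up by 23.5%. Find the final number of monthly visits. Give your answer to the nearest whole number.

Each change multiplies by a factor: 1.445 × 1.76 × 0.34 × 1.235 = 1.06788968.
3,165 × 1.06788968 = 3379.8708372 ≈ 3,380.

3,380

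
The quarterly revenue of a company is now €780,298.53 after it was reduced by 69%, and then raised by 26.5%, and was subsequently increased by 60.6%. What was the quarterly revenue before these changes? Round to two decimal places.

€1,238,976.38

Undoing the 60.6% increase: €780,298.53 ÷ 1.606 ≈ €485864.589041.
Undoing the 26.5% increase: €485864.589041 ÷ 1.265 ≈ €384082.679084.
Undoing the 69% decrease: €384082.679084 ÷ 0.31 ≈ €1,238,976.38.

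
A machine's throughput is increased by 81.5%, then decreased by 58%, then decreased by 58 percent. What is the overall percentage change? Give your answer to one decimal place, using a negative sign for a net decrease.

-68.0%

The combined multiplier is 1.815 × 0.42 × 0.42 = 0.320166.
That corresponds to a decrease of 68.0%.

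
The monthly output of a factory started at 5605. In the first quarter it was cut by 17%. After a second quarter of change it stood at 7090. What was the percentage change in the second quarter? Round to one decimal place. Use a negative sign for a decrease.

After the first quarter: 5605 × 0.83 = 4652.15.
Second-quarter multiplier: 7090 ÷ 4652.15 ≈ 1.52403.
That is a change of 52.4%.

52.4%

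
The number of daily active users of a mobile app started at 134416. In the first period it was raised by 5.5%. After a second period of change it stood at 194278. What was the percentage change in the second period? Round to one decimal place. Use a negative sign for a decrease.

After the first period: 134416 × 1.055 = 141808.88.
Second-period multiplier: 194278 ÷ 141808.88 ≈ 1.37.
That is a change of 37.0%.

37.0%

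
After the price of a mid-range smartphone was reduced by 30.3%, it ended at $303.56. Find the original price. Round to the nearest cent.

The overall multiplier applied was 0.697.
So the original price was $303.56 ÷ 0.697 ≈ $435.52.

$435.52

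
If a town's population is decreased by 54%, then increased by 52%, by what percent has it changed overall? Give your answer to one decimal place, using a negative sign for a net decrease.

The combined multiplier is 0.46 × 1.52 = 0.6992.
That corresponds to a decrease of 30.1%.

-30.1%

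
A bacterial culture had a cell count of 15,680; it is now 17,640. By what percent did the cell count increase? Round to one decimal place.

Change: 17,640 − 15,680 = 1,960.
Relative to the original: 1,960 ÷ 15,680 = 12.5%.
So the cell count increased by 12.5%.

12.5%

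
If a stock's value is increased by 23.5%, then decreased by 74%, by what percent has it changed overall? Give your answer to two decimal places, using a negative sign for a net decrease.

A 23.5% increase multiplies by 1.235.
Then a 74% decrease: 1.235 × 0.26 = 0.3211.
Overall factor 0.3211, i.e. -67.89%.

-67.89%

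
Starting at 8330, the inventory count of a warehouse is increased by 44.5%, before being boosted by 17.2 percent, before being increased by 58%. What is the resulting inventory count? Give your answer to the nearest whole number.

22289

Apply the 44.5% increase: 8330 × 1.445 = 12036.85.
17.2% increase: 12036.85 × 1.172 = 14107.1882.
After the 58% increase: 14107.1882 × 1.58 = 22289.357356 ≈ 22289.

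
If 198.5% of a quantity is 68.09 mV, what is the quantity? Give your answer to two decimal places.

68.09 mV ÷ 1.985 ≈ 34.30 mV.

34.30 mV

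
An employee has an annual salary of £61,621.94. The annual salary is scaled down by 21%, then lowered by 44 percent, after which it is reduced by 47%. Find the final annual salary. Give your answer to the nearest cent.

£14,448.62

Each change multiplies by a factor: 0.79 × 0.56 × 0.53 = 0.234472.
£61,621.94 × 0.234472 = £14448.61951568 ≈ £14,448.62.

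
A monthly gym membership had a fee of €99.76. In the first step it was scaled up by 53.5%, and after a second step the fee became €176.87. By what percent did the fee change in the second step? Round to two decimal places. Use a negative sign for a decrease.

After the first step: €99.76 × 1.535 = €153.1316.
Second-step multiplier: €176.87 ÷ €153.1316 ≈ 1.15502.
That is a change of 15.50%.

15.50%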